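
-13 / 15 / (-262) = 13 / 3930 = 0.00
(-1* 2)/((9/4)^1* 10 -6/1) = -4/33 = -0.12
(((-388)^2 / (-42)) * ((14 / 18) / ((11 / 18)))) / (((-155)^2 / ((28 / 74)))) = -2107616 / 29334525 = -0.07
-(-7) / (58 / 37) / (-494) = -0.01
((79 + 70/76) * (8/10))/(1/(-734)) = -4458316/95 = -46929.64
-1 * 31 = -31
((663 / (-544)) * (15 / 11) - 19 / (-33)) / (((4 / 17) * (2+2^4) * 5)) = -19499 / 380160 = -0.05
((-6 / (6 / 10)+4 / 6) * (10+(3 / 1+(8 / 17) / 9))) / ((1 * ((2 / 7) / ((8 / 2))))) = -782824 / 459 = -1705.50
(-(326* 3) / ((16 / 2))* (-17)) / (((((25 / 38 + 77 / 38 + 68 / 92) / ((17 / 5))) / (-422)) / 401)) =-307373233191 / 880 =-349287764.99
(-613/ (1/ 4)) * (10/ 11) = -24520/ 11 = -2229.09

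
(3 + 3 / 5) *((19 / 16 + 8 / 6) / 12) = 121 / 160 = 0.76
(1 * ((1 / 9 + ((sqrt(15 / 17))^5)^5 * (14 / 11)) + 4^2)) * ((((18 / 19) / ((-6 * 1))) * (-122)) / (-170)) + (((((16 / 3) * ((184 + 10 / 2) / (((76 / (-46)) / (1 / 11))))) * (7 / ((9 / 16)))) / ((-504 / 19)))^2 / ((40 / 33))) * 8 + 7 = 2145837578 / 479655 -66482023535156250 * sqrt(255) / 35190965750914794161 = 4473.68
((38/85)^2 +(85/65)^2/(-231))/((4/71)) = 3854184661/1128227100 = 3.42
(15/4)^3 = 3375/64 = 52.73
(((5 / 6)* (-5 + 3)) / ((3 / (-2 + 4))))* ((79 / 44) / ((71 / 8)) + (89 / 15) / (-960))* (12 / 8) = -0.33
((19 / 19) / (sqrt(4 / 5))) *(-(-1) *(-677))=-677 *sqrt(5) / 2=-756.91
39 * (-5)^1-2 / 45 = -8777 / 45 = -195.04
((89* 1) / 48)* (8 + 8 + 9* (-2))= -89 / 24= -3.71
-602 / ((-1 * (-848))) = -301 / 424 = -0.71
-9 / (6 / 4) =-6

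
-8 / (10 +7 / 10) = -80 / 107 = -0.75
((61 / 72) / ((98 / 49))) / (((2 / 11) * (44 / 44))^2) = 7381 / 576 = 12.81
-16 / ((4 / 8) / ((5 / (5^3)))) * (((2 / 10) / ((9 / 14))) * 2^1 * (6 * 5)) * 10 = -238.93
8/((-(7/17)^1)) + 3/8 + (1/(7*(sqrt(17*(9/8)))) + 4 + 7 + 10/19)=-8009/1064 + 2*sqrt(34)/357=-7.49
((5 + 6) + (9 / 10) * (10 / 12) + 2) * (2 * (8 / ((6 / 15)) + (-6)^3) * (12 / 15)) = -4312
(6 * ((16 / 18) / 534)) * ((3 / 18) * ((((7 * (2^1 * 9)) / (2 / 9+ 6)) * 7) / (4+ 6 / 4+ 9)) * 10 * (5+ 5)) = 4200 / 2581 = 1.63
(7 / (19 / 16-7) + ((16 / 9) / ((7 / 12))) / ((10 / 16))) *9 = 35856 / 1085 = 33.05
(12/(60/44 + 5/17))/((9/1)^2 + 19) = 561/7750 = 0.07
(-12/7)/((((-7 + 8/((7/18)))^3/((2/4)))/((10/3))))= -196/171475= -0.00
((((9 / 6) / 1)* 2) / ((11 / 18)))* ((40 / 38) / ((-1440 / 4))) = -3 / 209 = -0.01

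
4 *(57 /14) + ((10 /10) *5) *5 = 289 /7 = 41.29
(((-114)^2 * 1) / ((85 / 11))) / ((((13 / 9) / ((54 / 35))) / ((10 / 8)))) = 17369154 / 7735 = 2245.53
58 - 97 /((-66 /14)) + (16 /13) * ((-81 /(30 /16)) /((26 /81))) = -2427859 /27885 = -87.07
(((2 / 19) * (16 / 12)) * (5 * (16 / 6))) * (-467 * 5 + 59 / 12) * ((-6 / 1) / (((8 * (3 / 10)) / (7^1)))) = 39145400 / 513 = 76306.82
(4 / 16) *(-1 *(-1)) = 1 / 4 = 0.25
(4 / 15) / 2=0.13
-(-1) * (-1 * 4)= -4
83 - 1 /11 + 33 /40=36843 /440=83.73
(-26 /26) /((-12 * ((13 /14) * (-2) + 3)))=7 /96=0.07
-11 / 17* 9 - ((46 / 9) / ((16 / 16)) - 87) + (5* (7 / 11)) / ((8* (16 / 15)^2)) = 263385739 / 3446784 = 76.41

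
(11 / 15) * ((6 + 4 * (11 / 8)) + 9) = 451 / 30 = 15.03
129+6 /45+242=5567 /15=371.13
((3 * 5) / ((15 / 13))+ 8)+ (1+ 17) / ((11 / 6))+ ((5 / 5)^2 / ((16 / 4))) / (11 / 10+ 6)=30.85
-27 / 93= -9 / 31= -0.29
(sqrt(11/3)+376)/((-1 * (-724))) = sqrt(33)/2172+94/181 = 0.52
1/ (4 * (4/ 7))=7/ 16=0.44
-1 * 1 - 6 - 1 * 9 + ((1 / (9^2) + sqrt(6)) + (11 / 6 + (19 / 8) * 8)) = sqrt(6) + 785 / 162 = 7.30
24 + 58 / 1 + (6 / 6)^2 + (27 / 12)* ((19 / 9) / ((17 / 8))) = 1449 / 17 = 85.24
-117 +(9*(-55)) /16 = -2367 /16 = -147.94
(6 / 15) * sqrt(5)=2 * sqrt(5) / 5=0.89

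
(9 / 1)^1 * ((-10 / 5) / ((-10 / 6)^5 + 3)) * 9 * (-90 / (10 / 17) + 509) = 3503574 / 599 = 5849.04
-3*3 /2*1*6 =-27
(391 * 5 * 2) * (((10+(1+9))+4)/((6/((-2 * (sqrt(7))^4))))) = -1532720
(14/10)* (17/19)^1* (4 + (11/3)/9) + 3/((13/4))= 214873/33345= 6.44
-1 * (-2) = 2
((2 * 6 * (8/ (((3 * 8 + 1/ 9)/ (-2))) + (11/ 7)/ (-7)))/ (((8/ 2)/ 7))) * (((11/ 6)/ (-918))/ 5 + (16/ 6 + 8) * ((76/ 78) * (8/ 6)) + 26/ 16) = -14954796811/ 51793560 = -288.74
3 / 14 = 0.21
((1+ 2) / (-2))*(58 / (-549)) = 29 / 183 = 0.16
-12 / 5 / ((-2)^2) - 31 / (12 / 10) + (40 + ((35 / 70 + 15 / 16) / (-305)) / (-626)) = 13.57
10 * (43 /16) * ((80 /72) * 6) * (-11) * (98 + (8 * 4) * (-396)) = 74343775 /3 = 24781258.33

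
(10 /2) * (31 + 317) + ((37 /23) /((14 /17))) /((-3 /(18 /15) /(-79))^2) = 14854678 /4025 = 3690.60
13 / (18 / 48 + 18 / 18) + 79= 973 / 11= 88.45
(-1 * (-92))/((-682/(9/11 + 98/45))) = -68218/168795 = -0.40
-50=-50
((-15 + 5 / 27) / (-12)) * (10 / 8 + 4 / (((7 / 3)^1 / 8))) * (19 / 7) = 199025 / 3969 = 50.14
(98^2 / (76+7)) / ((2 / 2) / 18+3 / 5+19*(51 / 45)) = 864360 / 165751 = 5.21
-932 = -932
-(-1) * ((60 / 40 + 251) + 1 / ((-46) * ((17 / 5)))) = 98725 / 391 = 252.49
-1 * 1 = -1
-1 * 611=-611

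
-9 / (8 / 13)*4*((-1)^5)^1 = 117 / 2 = 58.50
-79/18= -4.39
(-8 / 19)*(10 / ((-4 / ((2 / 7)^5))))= 640 / 319333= 0.00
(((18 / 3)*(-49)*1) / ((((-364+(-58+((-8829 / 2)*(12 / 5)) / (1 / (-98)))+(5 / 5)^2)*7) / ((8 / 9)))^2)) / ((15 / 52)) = -33280 / 2181275105199129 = -0.00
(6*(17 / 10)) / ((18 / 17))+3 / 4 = 623 / 60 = 10.38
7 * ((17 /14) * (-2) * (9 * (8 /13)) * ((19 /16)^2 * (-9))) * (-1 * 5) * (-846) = 1051360155 /208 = 5054616.13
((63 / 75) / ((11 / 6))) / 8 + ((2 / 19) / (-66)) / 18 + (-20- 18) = -21411131 / 564300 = -37.94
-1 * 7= -7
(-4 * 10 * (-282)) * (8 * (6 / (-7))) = -541440 / 7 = -77348.57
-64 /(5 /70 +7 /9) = -8064 /107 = -75.36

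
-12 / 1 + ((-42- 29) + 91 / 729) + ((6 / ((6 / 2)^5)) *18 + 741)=658.57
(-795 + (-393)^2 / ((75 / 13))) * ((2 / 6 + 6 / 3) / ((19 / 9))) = 13637484 / 475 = 28710.49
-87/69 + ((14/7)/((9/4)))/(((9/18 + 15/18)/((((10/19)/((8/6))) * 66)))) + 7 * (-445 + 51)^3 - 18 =-187097568883/437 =-428140889.89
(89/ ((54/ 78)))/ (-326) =-0.39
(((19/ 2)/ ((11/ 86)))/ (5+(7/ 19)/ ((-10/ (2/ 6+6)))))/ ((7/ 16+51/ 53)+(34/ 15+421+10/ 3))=103922400/ 2854552987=0.04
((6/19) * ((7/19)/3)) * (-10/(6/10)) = -700/1083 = -0.65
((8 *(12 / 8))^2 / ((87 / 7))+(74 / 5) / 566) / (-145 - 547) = -476513 / 28396220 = -0.02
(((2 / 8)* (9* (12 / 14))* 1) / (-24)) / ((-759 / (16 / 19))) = 3 / 33649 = 0.00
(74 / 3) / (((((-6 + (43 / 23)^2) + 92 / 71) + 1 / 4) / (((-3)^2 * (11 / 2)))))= -61146052 / 48023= -1273.27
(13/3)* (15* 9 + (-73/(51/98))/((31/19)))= 1007617/4743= 212.44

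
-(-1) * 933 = 933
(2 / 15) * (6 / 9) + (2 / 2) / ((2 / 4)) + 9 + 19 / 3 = 784 / 45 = 17.42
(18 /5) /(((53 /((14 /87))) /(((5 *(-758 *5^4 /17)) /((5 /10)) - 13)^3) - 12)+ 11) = -26798407489572328602972 /7444002080436871214485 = -3.60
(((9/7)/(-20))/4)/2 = -9/1120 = -0.01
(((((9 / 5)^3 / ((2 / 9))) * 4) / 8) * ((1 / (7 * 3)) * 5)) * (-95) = -41553 / 140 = -296.81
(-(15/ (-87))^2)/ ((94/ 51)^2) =-65025/ 7431076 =-0.01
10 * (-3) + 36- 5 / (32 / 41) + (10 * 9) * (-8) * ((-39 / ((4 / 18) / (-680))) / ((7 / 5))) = -13747968091 / 224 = -61374857.55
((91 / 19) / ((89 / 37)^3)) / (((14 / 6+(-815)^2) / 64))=442504608 / 13345400850151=0.00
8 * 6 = 48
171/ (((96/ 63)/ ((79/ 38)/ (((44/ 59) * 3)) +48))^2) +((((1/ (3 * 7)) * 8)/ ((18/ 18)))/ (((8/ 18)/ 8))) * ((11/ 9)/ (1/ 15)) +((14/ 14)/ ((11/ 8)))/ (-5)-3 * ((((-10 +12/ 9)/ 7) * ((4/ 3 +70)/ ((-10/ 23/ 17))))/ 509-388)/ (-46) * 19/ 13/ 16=424787985727987541159/ 2407671165419520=176431.06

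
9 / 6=3 / 2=1.50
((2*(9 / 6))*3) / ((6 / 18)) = 27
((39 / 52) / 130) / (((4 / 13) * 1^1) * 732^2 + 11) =3 / 85737560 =0.00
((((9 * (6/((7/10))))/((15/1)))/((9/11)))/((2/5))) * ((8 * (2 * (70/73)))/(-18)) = -8800/657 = -13.39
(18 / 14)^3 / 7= 729 / 2401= 0.30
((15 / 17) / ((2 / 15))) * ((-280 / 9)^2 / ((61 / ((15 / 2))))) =787.53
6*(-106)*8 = -5088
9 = 9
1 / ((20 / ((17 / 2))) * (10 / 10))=17 / 40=0.42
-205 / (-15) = 41 / 3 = 13.67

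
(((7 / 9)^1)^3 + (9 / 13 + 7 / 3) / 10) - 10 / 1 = -437218 / 47385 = -9.23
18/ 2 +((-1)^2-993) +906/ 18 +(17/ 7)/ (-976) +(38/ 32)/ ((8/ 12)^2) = -76244897/ 81984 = -930.00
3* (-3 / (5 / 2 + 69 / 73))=-1314 / 503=-2.61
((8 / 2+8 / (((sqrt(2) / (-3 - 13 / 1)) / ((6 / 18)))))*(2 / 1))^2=33344 / 9 - 2048*sqrt(2) / 3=2739.45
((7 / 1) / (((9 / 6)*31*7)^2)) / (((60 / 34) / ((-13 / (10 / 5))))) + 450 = 408665029 / 908145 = 450.00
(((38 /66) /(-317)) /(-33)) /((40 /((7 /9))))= 133 /124276680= 0.00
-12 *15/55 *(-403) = 14508/11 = 1318.91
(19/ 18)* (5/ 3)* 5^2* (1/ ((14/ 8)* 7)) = 4750/ 1323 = 3.59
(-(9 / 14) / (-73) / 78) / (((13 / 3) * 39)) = 3 / 4490668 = 0.00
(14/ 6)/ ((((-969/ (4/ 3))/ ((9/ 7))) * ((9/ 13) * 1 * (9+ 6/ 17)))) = -52/ 81567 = -0.00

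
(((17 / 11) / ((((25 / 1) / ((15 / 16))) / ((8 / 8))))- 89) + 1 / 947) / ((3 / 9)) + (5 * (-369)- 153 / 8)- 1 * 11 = -1785013759 / 833360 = -2141.95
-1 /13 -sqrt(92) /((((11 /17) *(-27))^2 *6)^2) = -1 /13 -83521 *sqrt(23) /140054898258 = -0.08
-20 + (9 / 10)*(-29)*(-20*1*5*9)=23470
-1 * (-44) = 44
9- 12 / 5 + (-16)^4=327713 / 5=65542.60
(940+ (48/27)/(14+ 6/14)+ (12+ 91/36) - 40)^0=1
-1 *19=-19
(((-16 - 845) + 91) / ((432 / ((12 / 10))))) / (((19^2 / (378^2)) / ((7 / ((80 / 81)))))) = -173282571 / 28880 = -6000.09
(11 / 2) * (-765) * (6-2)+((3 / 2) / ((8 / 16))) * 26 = -16752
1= 1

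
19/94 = 0.20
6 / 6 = 1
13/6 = 2.17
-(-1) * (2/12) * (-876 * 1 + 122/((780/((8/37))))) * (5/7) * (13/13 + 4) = -15800240/30303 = -521.41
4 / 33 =0.12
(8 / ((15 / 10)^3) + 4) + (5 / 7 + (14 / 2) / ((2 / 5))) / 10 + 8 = 12241 / 756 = 16.19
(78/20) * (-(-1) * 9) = 351/10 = 35.10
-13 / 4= -3.25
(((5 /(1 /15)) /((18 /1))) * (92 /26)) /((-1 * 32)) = -575 /1248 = -0.46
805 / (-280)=-23 / 8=-2.88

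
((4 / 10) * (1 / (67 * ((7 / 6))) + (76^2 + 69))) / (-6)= -2741311 / 7035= -389.67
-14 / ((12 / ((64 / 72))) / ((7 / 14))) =-14 / 27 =-0.52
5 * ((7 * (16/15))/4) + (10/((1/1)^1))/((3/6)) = 29.33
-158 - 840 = -998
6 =6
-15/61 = -0.25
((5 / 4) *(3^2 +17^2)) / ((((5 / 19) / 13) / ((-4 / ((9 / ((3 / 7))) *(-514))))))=6.82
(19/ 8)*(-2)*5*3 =-285/ 4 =-71.25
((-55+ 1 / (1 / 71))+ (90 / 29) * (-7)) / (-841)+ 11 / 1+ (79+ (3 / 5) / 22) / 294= 8893524877 / 788740260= 11.28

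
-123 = -123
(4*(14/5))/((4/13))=36.40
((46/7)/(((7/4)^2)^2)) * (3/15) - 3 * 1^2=-240329/84035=-2.86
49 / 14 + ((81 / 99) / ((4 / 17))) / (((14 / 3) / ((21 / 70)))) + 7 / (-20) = 3.37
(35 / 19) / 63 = 5 / 171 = 0.03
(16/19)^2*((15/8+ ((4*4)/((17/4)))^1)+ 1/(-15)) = 3.95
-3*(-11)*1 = 33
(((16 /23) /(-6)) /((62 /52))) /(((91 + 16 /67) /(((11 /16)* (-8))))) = 76648 /13075707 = 0.01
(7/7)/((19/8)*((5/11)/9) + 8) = 792/6431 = 0.12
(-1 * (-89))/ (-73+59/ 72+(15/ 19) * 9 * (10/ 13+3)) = -1.96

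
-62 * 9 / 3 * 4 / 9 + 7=-227 / 3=-75.67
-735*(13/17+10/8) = -100695/68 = -1480.81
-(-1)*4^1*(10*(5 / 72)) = 25 / 9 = 2.78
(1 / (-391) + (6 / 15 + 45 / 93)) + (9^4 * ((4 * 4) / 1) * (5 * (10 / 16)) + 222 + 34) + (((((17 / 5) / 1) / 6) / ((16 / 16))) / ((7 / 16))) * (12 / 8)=139280094022 / 424235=328308.82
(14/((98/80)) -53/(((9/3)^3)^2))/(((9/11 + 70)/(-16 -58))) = -47170486/3975237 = -11.87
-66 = -66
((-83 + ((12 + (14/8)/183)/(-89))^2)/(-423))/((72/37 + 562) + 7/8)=13031268884987/37519328815166538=0.00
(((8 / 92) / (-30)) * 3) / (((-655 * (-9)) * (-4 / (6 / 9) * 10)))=1 / 40675500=0.00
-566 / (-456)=283 / 228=1.24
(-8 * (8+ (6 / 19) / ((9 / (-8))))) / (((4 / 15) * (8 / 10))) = -5500 / 19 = -289.47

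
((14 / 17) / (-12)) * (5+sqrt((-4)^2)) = -21 / 34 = -0.62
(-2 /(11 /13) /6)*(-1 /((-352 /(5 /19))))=-65 /220704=-0.00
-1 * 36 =-36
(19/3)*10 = 190/3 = 63.33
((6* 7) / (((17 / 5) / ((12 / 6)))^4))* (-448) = -188160000 / 83521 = -2252.85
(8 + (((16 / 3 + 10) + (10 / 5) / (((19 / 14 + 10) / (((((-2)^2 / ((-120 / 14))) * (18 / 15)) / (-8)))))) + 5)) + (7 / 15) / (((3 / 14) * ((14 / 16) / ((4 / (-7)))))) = 321062 / 11925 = 26.92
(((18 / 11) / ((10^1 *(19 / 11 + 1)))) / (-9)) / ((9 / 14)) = -7 / 675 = -0.01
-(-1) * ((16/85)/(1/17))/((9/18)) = 32/5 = 6.40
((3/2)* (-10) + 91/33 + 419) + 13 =13852/33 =419.76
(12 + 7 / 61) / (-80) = -739 / 4880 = -0.15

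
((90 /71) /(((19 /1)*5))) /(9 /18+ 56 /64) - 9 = -133407 /14839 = -8.99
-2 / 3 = -0.67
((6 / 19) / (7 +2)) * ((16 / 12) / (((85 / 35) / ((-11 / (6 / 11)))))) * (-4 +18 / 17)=169400 / 148257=1.14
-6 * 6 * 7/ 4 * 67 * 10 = -42210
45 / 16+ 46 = 781 / 16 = 48.81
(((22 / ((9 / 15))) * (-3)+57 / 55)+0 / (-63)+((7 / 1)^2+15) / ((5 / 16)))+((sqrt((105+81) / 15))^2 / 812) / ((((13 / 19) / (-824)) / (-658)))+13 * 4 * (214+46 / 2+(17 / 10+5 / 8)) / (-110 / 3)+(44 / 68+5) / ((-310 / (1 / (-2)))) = 235586704237 / 19867900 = 11857.66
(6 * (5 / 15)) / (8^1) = 1 / 4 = 0.25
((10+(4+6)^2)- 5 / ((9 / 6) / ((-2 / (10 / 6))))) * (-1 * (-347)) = 39558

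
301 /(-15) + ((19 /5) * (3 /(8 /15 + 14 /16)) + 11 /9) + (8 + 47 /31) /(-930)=-157276909 /14616810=-10.76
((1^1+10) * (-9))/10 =-99/10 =-9.90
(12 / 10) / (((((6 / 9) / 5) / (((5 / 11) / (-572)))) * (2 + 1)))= -15 / 6292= -0.00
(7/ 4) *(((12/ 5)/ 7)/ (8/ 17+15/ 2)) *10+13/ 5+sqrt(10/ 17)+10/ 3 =sqrt(170)/ 17+27179/ 4065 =7.45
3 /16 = 0.19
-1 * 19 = -19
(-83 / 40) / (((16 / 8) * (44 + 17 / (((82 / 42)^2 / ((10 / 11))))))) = -0.02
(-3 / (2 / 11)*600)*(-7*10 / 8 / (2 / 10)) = 433125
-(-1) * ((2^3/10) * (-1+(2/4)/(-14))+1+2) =76/35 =2.17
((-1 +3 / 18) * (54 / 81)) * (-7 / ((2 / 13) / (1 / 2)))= 455 / 36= 12.64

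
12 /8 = 3 /2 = 1.50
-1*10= -10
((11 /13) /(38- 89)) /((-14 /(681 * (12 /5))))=1.94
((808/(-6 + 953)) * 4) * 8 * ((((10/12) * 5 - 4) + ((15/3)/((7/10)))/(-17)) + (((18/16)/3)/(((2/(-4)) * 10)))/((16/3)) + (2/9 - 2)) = -283195718/5071185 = -55.84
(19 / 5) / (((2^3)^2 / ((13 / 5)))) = 247 / 1600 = 0.15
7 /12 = 0.58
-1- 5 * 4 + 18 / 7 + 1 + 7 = -73 / 7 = -10.43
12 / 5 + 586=2942 / 5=588.40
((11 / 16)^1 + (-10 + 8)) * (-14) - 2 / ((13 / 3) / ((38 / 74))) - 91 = -280373 / 3848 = -72.86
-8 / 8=-1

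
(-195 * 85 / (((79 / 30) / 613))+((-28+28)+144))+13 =-304801847 / 79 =-3858251.23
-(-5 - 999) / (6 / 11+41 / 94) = 1038136 / 1015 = 1022.79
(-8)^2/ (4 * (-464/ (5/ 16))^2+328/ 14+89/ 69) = 772800/ 106483977707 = 0.00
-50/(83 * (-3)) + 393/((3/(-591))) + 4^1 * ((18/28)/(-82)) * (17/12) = -22130902991/285852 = -77420.84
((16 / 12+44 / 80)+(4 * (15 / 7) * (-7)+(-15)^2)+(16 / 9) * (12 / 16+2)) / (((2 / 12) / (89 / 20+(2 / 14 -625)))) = -639412.28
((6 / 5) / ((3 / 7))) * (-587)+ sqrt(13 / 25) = -8218 / 5+ sqrt(13) / 5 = -1642.88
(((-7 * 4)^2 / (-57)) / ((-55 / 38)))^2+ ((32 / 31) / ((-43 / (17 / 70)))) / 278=3188856715096 / 35311070025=90.31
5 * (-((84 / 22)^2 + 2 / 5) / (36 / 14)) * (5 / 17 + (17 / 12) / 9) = -26293393 / 1999404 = -13.15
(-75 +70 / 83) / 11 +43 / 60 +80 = 4052359 / 54780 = 73.98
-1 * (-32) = 32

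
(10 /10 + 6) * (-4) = -28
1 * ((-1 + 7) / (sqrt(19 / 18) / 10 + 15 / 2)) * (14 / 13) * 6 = 6804000 / 1316003 - 15120 * sqrt(38) / 1316003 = 5.10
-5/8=-0.62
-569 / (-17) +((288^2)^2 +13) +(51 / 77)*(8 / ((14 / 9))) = 63038756944190 / 9163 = 6879707185.88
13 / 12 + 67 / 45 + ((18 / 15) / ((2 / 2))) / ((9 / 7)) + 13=2971 / 180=16.51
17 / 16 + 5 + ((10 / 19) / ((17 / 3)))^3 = 3269163899 / 539172272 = 6.06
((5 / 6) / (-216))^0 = 1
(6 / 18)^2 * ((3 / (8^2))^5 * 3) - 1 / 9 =-1073741095 / 9663676416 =-0.11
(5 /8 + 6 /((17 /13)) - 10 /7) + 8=11.78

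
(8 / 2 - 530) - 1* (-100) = -426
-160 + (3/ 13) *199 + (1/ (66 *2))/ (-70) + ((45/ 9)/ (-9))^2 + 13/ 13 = -365734951/ 3243240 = -112.77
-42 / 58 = -21 / 29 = -0.72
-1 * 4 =-4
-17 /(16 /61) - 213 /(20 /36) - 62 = -40817 /80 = -510.21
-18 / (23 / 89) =-1602 / 23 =-69.65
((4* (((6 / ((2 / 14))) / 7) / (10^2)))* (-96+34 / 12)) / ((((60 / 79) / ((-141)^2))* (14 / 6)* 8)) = -877964841 / 28000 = -31355.89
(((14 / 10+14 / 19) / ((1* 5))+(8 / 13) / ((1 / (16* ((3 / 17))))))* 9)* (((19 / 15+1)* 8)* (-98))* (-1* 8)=8552361216 / 30875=276999.55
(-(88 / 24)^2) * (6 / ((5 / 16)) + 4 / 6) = -267.10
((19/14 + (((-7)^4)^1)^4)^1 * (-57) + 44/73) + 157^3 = -1935951133446584451/1022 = -1894277038597440.75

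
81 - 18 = 63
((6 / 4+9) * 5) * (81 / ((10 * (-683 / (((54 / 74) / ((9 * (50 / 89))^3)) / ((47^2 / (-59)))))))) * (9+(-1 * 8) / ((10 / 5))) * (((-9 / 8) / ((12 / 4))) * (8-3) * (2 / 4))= -7861109319 / 17863564480000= -0.00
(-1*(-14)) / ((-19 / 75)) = -55.26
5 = 5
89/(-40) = -89/40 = -2.22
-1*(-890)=890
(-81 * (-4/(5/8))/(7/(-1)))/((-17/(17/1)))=2592/35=74.06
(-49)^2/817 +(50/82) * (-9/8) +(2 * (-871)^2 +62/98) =19923200789071/13130824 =1517284.89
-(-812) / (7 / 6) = 696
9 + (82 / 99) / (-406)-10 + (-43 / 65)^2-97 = -8284176722 / 84909825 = -97.56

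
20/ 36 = 5/ 9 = 0.56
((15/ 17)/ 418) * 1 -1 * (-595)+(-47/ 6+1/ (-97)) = 607076645/ 1033923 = 587.16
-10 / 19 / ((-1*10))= 1 / 19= 0.05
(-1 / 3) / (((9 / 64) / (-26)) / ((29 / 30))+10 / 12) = -24128 / 59915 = -0.40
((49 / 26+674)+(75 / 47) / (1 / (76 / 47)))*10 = 194834785 / 28717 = 6784.65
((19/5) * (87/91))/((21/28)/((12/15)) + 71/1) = 0.05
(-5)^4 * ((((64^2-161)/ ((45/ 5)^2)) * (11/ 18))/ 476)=27053125/ 694008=38.98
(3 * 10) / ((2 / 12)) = 180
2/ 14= 1/ 7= 0.14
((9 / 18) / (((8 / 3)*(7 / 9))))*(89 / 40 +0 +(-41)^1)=-41877 / 4480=-9.35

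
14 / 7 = 2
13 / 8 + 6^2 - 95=-459 / 8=-57.38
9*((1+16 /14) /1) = 135 /7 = 19.29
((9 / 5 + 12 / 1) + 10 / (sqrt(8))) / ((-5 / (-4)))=2 * sqrt(2) + 276 / 25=13.87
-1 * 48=-48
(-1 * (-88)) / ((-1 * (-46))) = 44 / 23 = 1.91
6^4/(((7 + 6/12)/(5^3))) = 21600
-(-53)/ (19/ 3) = 159/ 19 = 8.37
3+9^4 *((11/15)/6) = 8049/10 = 804.90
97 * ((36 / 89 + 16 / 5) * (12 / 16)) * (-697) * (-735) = 134337563.70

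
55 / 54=1.02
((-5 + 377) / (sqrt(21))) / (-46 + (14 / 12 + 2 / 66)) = -8184*sqrt(21) / 20699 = -1.81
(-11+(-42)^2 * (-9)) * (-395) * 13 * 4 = 326318980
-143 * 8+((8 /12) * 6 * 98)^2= 152520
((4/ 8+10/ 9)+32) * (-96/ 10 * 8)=-7744/ 3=-2581.33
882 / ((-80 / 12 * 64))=-1323 / 640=-2.07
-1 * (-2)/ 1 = 2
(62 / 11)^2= 3844 / 121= 31.77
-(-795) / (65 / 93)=14787 / 13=1137.46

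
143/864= 0.17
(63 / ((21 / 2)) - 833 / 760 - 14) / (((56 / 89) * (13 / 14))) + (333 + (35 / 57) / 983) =36994991747 / 116544480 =317.43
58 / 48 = 29 / 24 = 1.21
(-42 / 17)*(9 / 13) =-378 / 221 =-1.71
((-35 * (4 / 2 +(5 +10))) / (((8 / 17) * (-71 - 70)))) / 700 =289 / 22560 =0.01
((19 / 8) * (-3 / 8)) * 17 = -969 / 64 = -15.14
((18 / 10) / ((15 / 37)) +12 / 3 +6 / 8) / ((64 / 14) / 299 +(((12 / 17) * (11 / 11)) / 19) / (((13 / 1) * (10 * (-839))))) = 521253786599 / 867171080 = 601.10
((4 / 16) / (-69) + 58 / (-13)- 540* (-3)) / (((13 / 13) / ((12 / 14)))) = 828077 / 598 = 1384.74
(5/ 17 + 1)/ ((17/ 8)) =176/ 289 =0.61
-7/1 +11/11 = -6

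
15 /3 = 5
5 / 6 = 0.83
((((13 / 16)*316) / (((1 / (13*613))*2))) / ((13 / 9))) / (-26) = -435843 / 16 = -27240.19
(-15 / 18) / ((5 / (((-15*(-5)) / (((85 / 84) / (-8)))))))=1680 / 17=98.82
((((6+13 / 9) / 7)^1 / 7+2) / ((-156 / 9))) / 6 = -73 / 3528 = -0.02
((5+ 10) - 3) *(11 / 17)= 7.76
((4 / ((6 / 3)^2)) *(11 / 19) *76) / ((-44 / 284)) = -284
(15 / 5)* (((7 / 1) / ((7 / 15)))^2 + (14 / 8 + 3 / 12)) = 681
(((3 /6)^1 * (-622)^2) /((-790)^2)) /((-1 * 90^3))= -96721 /227484450000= -0.00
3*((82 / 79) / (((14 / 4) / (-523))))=-257316 / 553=-465.31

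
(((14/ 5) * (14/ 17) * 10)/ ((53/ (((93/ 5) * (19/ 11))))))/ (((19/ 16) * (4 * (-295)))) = -0.01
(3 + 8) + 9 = 20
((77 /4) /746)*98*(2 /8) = 0.63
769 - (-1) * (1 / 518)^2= 206341157 / 268324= 769.00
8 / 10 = 4 / 5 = 0.80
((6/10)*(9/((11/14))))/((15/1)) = 126/275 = 0.46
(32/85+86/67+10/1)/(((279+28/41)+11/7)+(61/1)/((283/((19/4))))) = 21573597136/522275197735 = 0.04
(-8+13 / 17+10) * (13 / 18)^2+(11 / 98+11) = 3388313 / 269892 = 12.55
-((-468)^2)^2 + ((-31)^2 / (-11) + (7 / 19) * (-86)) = -10026046153265 / 209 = -47971512695.05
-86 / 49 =-1.76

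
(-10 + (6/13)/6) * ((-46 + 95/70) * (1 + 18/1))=1531875/182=8416.90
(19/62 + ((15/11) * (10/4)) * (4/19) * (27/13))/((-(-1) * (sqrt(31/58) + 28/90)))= -5530749210/4329857389 + 613014075 * sqrt(1798)/8659714778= 1.72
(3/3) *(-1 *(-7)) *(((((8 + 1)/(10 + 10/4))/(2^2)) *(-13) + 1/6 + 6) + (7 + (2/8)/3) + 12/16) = 4081/50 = 81.62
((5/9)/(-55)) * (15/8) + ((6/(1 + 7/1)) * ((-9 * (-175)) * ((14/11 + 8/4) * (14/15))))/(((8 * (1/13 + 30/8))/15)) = 8443055/4776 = 1767.81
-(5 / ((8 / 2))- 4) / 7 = 11 / 28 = 0.39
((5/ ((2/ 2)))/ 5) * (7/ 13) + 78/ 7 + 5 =1518/ 91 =16.68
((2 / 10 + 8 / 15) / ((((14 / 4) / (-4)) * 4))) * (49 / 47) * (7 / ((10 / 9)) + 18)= -6237 / 1175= -5.31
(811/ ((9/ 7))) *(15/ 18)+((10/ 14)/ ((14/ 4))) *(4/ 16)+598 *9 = 7815886/ 1323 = 5907.70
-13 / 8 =-1.62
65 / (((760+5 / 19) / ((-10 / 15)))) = -494 / 8667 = -0.06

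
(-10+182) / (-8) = -43 / 2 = -21.50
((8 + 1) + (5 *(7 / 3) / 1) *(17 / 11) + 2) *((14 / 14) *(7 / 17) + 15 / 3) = 88136 / 561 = 157.11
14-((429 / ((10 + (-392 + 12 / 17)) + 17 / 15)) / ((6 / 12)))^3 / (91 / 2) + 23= 1405695297141431 / 37734084842363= 37.25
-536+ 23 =-513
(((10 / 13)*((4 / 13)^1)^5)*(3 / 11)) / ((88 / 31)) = 119040 / 584043889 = 0.00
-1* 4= -4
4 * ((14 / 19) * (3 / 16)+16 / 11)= 2663 / 418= 6.37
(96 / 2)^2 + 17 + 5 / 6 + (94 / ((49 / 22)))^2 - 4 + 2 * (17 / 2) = 59295353 / 14406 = 4116.02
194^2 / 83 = 37636 / 83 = 453.45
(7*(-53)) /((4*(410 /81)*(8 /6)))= -90153 /6560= -13.74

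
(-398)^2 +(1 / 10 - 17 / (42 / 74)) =33258571 / 210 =158374.15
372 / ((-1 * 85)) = -372 / 85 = -4.38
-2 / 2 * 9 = -9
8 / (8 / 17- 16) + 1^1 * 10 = 313 / 33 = 9.48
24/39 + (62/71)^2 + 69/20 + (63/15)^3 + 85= 5370951377/32766500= 163.92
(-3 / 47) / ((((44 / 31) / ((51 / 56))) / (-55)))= 23715 / 10528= 2.25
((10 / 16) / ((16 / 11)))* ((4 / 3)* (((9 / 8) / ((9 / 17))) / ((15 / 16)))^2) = 3179 / 1080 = 2.94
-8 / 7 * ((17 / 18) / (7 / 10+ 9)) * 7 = -680 / 873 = -0.78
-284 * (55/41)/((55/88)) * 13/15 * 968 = -314499328/615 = -511381.02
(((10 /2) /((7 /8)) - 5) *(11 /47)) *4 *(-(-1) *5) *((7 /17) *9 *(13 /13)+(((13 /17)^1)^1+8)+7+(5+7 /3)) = 1503700 /16779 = 89.62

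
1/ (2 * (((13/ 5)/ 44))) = 110/ 13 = 8.46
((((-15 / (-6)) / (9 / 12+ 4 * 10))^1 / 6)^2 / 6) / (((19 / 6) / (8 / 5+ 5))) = 55 / 1514433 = 0.00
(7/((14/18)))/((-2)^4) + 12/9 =91/48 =1.90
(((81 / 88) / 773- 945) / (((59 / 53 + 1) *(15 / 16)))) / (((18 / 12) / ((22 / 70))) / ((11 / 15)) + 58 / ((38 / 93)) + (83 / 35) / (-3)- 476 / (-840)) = -712058349123 / 221278491464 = -3.22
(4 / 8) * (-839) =-839 / 2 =-419.50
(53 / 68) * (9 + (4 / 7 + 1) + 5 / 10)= 8215 / 952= 8.63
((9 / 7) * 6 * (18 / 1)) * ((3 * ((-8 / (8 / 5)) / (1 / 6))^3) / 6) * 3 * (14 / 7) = -78732000 / 7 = -11247428.57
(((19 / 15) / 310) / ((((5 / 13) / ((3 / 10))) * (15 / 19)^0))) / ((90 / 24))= 247 / 290625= 0.00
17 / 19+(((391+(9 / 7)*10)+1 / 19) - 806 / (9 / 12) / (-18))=1668049 / 3591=464.51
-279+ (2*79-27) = -148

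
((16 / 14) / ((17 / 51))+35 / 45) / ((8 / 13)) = 6.84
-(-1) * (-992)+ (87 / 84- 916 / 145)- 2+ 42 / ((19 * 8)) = -999.01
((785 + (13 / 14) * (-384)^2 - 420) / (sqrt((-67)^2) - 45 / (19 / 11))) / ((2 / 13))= 237371693 / 10892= 21793.21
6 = 6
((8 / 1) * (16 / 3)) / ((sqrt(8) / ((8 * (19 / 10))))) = 2432 * sqrt(2) / 15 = 229.29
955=955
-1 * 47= -47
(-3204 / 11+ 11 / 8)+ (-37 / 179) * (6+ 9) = -4615309 / 15752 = -293.00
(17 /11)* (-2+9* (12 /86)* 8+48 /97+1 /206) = 11348469 /859226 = 13.21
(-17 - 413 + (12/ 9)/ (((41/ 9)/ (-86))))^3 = -6499419293528/ 68921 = -94302451.99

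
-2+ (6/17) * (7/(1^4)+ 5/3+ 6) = 54/17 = 3.18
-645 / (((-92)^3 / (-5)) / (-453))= 1460925 / 778688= 1.88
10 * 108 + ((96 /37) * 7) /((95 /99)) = 3862728 /3515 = 1098.93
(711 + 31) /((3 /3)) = 742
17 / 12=1.42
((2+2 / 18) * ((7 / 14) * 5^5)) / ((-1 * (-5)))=11875 / 18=659.72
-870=-870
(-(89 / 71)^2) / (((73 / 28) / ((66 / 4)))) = -3659502 / 367993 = -9.94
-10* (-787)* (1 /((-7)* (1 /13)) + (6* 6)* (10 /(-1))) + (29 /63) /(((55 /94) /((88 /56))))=-6279430924 /2205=-2847814.48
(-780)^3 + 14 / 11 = -474551998.73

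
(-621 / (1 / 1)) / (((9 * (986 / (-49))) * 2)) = 3381 / 1972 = 1.71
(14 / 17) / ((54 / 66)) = 154 / 153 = 1.01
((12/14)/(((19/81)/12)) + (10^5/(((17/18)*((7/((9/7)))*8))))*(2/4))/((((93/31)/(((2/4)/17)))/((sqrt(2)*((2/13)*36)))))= 239178096*sqrt(2)/3497767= 96.70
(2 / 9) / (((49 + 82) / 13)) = 26 / 1179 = 0.02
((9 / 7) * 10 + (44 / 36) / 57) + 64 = 276071 / 3591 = 76.88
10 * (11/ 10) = 11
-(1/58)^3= -1/195112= -0.00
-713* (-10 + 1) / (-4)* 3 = -19251 / 4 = -4812.75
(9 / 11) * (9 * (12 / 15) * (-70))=-4536 / 11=-412.36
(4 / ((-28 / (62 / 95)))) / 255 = -62 / 169575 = -0.00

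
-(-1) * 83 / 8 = 83 / 8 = 10.38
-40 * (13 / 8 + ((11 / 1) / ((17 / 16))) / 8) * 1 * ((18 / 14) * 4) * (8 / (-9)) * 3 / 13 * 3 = 571680 / 1547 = 369.54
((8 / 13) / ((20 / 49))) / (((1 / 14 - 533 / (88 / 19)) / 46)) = -2776928 / 4604925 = -0.60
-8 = -8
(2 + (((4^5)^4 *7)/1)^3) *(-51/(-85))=273555121532535686643603493005694913742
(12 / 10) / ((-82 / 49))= -147 / 205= -0.72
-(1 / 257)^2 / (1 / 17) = -17 / 66049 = -0.00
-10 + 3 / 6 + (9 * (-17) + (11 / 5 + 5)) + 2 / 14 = -155.16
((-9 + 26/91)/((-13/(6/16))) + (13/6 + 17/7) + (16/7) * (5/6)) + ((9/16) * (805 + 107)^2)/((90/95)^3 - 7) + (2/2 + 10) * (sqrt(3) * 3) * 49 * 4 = -2335962373697/30707768 + 6468 * sqrt(3) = -64867.83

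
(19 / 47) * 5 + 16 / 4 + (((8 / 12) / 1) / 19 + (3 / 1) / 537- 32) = -12438358 / 479541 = -25.94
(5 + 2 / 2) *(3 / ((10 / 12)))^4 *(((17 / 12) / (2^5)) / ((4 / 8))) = 111537 / 1250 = 89.23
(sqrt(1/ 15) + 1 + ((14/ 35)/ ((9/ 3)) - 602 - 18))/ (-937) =9283/ 14055 - sqrt(15)/ 14055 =0.66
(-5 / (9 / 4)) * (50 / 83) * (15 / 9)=-5000 / 2241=-2.23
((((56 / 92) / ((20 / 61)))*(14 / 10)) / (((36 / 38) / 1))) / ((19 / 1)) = 2989 / 20700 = 0.14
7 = 7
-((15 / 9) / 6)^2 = -25 / 324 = -0.08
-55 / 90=-0.61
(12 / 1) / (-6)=-2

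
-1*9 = -9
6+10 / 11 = 76 / 11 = 6.91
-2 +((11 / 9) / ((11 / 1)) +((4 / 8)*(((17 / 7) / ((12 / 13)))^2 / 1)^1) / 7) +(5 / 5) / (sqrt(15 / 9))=-45917 / 32928 +sqrt(15) / 5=-0.62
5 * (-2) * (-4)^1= 40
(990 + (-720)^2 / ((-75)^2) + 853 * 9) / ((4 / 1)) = 218979 / 100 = 2189.79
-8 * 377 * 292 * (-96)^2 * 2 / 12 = -1352712192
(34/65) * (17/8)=289/260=1.11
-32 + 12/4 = -29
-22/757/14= -11/5299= -0.00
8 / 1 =8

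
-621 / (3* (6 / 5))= -345 / 2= -172.50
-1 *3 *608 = -1824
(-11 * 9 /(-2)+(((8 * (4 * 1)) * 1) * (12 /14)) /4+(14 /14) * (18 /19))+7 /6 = 23330 /399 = 58.47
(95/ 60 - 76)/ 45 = -893/ 540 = -1.65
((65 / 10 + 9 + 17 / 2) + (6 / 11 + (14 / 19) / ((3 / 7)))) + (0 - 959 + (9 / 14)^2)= -114574913 / 122892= -932.32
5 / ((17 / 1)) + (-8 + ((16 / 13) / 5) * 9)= -6067 / 1105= -5.49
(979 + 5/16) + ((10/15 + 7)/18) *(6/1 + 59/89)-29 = 36646727/38448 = 953.15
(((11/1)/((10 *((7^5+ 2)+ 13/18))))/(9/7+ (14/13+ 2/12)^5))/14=10993471632/10019416310542625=0.00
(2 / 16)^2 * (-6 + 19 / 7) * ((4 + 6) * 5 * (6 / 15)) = -115 / 112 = -1.03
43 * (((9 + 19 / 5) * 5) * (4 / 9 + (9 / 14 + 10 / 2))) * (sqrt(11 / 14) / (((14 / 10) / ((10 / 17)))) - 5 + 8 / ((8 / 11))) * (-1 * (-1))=26384800 * sqrt(154) / 52479 + 2110784 / 21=106752.72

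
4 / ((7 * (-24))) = -1 / 42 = -0.02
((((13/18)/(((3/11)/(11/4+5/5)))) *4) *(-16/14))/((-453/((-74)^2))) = 15661360/28539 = 548.77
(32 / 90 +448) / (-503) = -20176 / 22635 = -0.89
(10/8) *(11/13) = 55/52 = 1.06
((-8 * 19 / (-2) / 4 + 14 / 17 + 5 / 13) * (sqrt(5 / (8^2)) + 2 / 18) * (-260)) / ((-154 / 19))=11020 / 153 + 2755 * sqrt(5) / 34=253.21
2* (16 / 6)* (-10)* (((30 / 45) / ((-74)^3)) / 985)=8 / 89807769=0.00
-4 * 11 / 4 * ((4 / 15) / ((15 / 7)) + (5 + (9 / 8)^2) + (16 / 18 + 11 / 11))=-91.07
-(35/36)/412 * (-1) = 35/14832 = 0.00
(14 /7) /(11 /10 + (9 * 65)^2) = 20 /3422261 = 0.00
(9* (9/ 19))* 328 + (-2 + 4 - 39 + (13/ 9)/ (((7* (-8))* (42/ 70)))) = 39106645/ 28728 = 1361.27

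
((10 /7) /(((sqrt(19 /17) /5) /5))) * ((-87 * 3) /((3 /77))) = -239250 * sqrt(323) /19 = -226307.84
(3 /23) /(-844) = -3 /19412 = -0.00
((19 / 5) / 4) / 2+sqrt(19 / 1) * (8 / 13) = 19 / 40+8 * sqrt(19) / 13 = 3.16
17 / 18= 0.94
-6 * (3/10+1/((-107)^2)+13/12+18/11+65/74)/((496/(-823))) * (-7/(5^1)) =-6278719057219/115561626400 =-54.33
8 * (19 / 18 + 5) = 436 / 9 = 48.44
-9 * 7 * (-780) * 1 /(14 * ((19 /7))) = 24570 /19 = 1293.16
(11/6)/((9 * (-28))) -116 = -175403/1512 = -116.01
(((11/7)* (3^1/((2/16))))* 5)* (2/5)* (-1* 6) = -3168/7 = -452.57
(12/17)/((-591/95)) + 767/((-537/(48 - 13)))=-50.10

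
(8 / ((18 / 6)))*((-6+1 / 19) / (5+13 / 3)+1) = 386 / 399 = 0.97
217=217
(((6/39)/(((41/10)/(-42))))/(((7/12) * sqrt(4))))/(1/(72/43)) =-51840/22919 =-2.26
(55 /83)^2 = 3025 /6889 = 0.44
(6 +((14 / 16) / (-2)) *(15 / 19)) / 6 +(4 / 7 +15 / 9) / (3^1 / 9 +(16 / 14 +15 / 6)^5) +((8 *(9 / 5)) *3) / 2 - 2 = 64684010026233 / 3148265274080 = 20.55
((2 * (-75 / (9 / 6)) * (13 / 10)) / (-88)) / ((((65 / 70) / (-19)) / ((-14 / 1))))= 4655 / 11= 423.18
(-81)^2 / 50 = 6561 / 50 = 131.22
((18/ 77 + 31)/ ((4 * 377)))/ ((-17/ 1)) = -185/ 151844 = -0.00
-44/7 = -6.29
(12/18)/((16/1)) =1/24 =0.04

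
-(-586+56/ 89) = 52098/ 89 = 585.37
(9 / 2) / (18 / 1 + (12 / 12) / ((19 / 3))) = 57 / 230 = 0.25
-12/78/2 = -1/13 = -0.08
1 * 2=2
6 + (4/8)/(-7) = 83/14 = 5.93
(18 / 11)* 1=1.64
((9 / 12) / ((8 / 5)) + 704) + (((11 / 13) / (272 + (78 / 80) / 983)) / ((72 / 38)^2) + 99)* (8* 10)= 3108122949358021 / 360381381984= 8624.54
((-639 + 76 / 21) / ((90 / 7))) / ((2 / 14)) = -93401 / 270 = -345.93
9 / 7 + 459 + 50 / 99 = 460.79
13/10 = 1.30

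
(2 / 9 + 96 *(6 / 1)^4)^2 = 1253831104516 / 81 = 15479396352.05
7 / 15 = 0.47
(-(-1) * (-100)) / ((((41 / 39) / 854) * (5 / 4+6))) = -13322400 / 1189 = -11204.71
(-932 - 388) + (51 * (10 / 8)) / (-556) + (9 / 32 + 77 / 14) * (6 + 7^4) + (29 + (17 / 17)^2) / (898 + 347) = 4650012101 / 369184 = 12595.38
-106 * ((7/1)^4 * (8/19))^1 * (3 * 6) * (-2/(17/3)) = 219893184/323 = 680783.85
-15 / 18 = -5 / 6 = -0.83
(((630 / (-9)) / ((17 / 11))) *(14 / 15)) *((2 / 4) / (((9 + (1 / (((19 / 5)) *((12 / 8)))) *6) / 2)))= -4.21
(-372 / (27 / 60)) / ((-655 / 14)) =6944 / 393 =17.67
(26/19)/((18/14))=1.06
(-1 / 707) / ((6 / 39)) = -13 / 1414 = -0.01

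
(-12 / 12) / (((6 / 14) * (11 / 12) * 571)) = -28 / 6281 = -0.00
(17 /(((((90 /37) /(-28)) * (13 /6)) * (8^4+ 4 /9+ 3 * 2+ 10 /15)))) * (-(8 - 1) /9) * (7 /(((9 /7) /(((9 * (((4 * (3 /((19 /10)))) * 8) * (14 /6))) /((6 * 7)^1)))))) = 3020458 /1282671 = 2.35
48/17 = 2.82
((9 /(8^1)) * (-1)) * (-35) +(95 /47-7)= 12933 /376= 34.40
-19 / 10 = -1.90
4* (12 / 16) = 3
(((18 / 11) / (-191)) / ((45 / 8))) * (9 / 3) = -48 / 10505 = -0.00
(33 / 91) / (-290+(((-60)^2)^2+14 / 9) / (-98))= -2079 / 759822661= -0.00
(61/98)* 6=183/49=3.73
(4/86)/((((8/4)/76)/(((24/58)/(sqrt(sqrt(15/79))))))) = 304 * 15^(3/4) * 79^(1/4)/6235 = 1.11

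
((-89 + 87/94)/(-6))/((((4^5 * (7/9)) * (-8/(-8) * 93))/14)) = 0.00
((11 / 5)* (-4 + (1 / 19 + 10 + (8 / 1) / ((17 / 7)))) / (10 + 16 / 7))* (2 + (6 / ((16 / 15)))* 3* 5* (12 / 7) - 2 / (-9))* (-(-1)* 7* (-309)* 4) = -88615592989 / 41667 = -2126757.22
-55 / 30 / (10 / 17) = -187 / 60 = -3.12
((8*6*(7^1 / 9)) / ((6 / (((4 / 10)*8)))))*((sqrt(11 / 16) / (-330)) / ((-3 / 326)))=36512*sqrt(11) / 22275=5.44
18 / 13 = 1.38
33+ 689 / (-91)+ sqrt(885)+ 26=sqrt(885)+ 360 / 7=81.18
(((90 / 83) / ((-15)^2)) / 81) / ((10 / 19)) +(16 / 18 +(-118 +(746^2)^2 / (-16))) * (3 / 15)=-650681479453886 / 168075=-3871375751.62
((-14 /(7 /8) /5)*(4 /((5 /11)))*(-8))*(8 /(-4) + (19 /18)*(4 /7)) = -495616 /1575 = -314.68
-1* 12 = -12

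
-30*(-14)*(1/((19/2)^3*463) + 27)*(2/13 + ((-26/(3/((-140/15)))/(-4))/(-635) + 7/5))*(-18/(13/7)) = -11879314763117928/68160413971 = -174284.66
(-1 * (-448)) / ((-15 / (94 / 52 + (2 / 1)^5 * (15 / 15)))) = -65632 / 65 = -1009.72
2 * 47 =94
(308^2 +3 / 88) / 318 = 8348035 / 27984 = 298.31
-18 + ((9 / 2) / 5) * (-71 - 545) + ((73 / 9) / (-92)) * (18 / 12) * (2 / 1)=-790277 / 1380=-572.66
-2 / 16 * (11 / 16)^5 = -161051 / 8388608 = -0.02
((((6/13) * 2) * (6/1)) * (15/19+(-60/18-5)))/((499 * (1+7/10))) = -103200/2095301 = -0.05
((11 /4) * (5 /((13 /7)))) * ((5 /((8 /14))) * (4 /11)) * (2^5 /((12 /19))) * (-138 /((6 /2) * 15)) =-428260 /117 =-3660.34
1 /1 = 1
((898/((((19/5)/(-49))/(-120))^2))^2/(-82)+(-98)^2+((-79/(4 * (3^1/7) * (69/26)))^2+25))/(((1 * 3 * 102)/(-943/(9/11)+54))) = 510478218181689594871639341819365/2522103348270024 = 202401784420071375.85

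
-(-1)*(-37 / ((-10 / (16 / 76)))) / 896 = 0.00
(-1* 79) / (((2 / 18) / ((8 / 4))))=-1422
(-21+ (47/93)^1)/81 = -1906/7533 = -0.25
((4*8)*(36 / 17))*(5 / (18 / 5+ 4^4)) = 1.31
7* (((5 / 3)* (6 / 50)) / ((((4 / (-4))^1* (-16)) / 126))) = 11.02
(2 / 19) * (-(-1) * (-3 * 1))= -6 / 19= -0.32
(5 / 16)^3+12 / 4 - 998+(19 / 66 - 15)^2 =-3472635971 / 4460544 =-778.52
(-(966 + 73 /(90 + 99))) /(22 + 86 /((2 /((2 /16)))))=-1461176 /41391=-35.30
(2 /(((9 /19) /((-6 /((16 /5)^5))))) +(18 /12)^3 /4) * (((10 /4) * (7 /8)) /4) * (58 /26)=613239655 /654311424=0.94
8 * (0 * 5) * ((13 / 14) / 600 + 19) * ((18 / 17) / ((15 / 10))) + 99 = 99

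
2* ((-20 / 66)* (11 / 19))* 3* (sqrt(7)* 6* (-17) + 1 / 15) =-4 / 57 + 2040* sqrt(7) / 19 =284.00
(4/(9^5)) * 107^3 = 4900172/59049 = 82.98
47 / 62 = 0.76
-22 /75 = -0.29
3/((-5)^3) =-3/125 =-0.02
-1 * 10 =-10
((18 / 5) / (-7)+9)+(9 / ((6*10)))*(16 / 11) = 3351 / 385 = 8.70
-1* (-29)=29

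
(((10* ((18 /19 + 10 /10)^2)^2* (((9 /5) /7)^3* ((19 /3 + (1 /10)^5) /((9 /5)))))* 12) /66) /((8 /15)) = 41204833331589 /14048603800000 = 2.93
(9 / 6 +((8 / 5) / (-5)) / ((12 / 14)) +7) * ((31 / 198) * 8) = 75578 / 7425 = 10.18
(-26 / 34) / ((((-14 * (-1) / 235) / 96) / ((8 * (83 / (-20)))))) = 4868448 / 119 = 40911.33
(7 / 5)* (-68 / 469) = -68 / 335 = -0.20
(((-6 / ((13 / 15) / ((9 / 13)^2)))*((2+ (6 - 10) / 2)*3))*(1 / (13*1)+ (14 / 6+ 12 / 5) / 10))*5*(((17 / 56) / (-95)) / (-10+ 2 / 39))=0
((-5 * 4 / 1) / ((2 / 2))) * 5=-100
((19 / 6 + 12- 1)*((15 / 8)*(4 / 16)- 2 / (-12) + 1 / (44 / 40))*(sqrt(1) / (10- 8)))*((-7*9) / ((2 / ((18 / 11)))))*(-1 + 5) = -8734005 / 3872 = -2255.68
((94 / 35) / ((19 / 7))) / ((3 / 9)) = 282 / 95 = 2.97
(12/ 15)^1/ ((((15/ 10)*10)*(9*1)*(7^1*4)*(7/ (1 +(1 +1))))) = 1/ 11025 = 0.00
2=2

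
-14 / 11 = -1.27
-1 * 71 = -71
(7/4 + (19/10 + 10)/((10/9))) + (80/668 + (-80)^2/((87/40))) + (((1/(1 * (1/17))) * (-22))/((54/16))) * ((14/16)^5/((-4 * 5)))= 79213476075323/26779852800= 2957.95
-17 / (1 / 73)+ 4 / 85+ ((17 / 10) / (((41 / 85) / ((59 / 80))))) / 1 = -27620241 / 22304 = -1238.35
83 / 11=7.55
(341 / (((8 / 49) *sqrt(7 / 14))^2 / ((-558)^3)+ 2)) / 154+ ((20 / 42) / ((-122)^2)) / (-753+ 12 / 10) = 67829668953854376403 / 61265509794733830012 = 1.11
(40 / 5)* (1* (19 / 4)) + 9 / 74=2821 / 74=38.12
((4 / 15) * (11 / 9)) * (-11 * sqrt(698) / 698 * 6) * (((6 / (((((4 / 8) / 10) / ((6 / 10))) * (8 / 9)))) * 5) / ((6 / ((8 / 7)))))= -5808 * sqrt(698) / 2443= -62.81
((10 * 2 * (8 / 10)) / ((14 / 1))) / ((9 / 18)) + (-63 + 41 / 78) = -32863 / 546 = -60.19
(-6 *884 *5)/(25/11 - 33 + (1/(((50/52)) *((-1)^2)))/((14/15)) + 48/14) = 600600/593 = 1012.82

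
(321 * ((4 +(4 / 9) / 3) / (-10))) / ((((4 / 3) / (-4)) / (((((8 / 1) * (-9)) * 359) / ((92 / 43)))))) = -554991024 / 115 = -4826008.90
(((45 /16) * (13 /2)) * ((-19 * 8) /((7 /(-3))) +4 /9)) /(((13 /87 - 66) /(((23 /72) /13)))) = -3445055 /7699776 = -0.45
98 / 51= 1.92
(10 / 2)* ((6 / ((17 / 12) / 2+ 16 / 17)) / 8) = 1530 / 673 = 2.27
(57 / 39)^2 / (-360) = -361 / 60840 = -0.01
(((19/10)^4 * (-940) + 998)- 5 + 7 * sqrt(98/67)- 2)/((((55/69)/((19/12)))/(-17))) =41822201823/110000- 364021 * sqrt(134)/14740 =379915.96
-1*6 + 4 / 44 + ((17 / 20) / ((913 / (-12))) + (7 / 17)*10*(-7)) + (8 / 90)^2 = -1091749924 / 31430025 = -34.74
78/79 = 0.99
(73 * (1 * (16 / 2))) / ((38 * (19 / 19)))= 292 / 19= 15.37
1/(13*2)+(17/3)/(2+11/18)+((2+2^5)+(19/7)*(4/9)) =2880433/76986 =37.42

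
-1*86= -86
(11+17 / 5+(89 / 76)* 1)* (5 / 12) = 5917 / 912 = 6.49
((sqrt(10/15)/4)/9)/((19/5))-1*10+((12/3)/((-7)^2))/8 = -979/98+5*sqrt(6)/2052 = -9.98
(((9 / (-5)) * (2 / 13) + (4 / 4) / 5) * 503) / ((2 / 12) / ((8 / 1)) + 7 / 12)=-24144 / 377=-64.04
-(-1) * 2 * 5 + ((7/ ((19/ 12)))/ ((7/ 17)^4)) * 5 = 5076430/ 6517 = 778.95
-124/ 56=-31/ 14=-2.21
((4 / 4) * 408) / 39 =136 / 13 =10.46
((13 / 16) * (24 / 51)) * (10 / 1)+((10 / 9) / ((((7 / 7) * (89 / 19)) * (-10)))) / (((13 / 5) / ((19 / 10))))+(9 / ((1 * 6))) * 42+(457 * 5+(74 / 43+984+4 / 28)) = 355684282159 / 106566642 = 3337.67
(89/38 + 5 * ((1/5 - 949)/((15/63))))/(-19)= 1048.55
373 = 373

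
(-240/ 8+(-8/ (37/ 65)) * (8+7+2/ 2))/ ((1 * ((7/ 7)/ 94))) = -886420/ 37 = -23957.30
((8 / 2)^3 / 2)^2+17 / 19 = 19473 / 19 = 1024.89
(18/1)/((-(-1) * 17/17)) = 18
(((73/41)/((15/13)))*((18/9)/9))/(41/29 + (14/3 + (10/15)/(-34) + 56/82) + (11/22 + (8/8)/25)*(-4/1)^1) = 2339285/31270023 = 0.07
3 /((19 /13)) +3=5.05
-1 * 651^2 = -423801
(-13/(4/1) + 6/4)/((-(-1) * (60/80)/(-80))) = 560/3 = 186.67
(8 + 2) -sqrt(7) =10 -sqrt(7) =7.35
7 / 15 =0.47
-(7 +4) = -11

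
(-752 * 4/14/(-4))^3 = 53157376/343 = 154977.77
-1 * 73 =-73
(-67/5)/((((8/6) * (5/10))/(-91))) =1829.10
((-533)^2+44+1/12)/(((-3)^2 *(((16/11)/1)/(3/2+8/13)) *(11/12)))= 50087.56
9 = 9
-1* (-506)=506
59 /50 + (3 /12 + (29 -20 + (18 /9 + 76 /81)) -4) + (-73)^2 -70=5268.37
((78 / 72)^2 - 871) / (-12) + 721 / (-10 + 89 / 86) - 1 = -3969017 / 444096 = -8.94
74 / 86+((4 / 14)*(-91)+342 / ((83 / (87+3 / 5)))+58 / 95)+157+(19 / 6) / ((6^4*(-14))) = 493.43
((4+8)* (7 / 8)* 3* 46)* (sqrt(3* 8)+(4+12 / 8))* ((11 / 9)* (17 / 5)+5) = 132664* sqrt(6) / 5+364826 / 5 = 137957.02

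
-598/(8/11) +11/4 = -1639/2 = -819.50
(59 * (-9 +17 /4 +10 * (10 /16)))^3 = 5545233 /8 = 693154.12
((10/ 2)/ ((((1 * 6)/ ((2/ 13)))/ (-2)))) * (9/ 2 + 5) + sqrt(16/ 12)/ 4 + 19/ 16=-779/ 624 + sqrt(3)/ 6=-0.96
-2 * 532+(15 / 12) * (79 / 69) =-293269 / 276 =-1062.57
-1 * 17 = -17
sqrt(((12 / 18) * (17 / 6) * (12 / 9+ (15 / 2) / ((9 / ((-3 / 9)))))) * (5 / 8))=sqrt(1615) / 36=1.12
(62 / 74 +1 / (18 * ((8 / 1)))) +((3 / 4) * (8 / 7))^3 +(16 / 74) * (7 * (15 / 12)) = 6152131 / 1827504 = 3.37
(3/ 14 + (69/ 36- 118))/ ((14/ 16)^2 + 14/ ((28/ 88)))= -155728/ 60165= -2.59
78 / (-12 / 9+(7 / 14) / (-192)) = -3328 / 57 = -58.39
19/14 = 1.36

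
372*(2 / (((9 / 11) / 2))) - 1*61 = 5273 / 3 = 1757.67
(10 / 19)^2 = 0.28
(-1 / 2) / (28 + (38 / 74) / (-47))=-1739 / 97346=-0.02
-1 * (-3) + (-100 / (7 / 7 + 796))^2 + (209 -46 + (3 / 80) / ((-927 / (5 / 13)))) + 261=17433409350887 / 40826152848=427.02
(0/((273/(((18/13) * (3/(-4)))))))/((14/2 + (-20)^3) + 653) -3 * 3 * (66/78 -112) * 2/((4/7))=3501.35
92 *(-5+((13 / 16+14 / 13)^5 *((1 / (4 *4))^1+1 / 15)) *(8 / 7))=-906016610768197 / 6813256253440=-132.98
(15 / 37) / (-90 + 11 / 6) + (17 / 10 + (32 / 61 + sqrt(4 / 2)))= sqrt(2) + 26505661 / 11939530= 3.63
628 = 628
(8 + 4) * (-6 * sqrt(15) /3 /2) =-12 * sqrt(15) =-46.48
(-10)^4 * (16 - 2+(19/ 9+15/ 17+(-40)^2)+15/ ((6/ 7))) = 2500775000/ 153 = 16344934.64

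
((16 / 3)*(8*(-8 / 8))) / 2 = -64 / 3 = -21.33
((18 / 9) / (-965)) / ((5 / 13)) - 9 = -43451 / 4825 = -9.01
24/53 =0.45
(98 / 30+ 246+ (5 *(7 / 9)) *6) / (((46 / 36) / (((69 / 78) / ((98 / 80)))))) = 98136 / 637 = 154.06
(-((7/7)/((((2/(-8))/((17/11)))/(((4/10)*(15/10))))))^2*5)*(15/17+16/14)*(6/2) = -1769904/4235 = -417.92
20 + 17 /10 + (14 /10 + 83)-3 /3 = 105.10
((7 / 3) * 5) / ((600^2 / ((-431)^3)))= -560440937 / 216000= -2594.63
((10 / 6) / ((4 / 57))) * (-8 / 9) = -190 / 9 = -21.11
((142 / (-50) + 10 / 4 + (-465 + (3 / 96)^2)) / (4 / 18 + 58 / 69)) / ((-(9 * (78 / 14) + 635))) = 17261471871 / 27011072000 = 0.64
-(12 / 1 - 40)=28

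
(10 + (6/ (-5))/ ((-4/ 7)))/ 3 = 121/ 30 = 4.03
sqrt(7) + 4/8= 1/2 + sqrt(7)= 3.15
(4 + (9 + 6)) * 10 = 190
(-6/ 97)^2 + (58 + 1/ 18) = 9833053/ 169362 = 58.06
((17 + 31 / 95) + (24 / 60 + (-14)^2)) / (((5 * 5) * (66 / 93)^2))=4878036 / 287375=16.97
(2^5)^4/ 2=524288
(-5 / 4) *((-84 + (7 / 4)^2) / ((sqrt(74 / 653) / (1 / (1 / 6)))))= 525 *sqrt(48322) / 64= 1803.23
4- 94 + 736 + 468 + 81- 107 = 1088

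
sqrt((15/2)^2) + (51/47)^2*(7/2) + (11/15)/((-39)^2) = 585708164/50398335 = 11.62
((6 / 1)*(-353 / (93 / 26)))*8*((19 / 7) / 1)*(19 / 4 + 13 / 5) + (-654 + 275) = -14706833 / 155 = -94882.79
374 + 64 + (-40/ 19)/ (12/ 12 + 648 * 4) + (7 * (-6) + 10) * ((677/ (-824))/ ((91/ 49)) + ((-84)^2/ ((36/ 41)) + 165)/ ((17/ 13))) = -224552157420446/ 1121464721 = -200231.14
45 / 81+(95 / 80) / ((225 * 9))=18019 / 32400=0.56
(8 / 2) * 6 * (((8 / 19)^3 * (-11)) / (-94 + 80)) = 1.41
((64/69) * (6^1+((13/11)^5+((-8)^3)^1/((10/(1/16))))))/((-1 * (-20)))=21926288/92604325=0.24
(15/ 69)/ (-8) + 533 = 98067/ 184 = 532.97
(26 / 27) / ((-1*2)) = -13 / 27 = -0.48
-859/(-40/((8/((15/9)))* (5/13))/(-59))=-152043/65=-2339.12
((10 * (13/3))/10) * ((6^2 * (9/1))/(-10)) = -140.40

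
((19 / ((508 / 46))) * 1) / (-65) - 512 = -8453557 / 16510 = -512.03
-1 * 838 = -838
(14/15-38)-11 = -721/15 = -48.07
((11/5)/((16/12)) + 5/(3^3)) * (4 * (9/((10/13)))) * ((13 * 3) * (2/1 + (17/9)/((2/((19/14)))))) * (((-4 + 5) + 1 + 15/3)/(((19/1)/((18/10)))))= 138505133/19000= 7289.74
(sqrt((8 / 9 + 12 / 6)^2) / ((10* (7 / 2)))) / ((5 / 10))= 52 / 315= 0.17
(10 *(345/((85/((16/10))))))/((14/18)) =9936/119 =83.50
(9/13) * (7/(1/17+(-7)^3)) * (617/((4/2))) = -660807/151580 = -4.36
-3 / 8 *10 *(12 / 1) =-45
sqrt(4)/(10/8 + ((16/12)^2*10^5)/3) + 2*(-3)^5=-3110465394/6400135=-486.00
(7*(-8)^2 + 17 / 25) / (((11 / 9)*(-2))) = -100953 / 550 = -183.55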